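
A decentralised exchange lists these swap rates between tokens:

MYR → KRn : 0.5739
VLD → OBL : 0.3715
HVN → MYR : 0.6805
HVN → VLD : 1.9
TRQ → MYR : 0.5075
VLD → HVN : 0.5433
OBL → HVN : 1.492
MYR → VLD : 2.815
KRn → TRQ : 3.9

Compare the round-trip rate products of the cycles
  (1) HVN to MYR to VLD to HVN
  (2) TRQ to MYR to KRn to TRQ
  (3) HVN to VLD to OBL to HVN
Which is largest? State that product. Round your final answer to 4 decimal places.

(1) 0.6805 × 2.815 × 0.5433 = 1.04075
(2) 0.5075 × 0.5739 × 3.9 = 1.13589
(3) 1.9 × 0.3715 × 1.492 = 1.05313
Highest is cycle (2) at 1.1359 (>1, arbitrage).

1.1359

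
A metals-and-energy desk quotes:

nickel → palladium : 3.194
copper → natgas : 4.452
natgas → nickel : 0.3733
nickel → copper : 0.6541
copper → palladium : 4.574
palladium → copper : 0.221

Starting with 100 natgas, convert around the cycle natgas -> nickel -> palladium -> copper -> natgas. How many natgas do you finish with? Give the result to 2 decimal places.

100 natgas × 0.3733 = 37.33 nickel
37.33 nickel × 3.194 = 119.23202 palladium
119.23202 palladium × 0.221 = 26.35027642 copper
26.35027642 copper × 4.452 = 117.31143062184 natgas

117.31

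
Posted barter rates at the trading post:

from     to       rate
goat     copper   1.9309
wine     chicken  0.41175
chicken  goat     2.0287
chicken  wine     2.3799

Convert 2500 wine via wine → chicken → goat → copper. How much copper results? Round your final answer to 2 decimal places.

2500 wine × 0.41175 = 1029.375 chicken
1029.375 chicken × 2.0287 = 2088.2930625 goat
2088.2930625 goat × 1.9309 = 4032.28507438125 copper

4032.29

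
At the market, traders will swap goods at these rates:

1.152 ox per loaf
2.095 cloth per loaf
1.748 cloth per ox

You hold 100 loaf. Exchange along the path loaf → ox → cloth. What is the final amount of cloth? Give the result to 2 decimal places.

100 loaf × 1.152 = 115.2 ox
115.2 ox × 1.748 = 201.3696 cloth

201.37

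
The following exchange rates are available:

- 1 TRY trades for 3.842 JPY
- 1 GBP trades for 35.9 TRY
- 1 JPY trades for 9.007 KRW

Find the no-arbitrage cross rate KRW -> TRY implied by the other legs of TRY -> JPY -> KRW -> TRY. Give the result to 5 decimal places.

Known legs of the cycle: 3.842 × 9.007 = 34.604894
For no arbitrage the full-cycle product must be 1, so the missing rate is 1 / 34.604894 ≈ 0.0288976.

0.02890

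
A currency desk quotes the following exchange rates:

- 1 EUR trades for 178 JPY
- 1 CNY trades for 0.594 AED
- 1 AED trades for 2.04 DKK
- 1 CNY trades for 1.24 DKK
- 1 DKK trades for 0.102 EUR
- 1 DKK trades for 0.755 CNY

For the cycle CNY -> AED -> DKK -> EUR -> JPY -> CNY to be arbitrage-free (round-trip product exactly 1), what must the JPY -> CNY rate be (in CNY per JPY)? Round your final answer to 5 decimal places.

Known legs of the cycle: 0.594 × 2.04 × 0.102 × 178 = 22.00071456
For no arbitrage the full-cycle product must be 1, so the missing rate is 1 / 22.00071456 ≈ 0.0454531.

0.04545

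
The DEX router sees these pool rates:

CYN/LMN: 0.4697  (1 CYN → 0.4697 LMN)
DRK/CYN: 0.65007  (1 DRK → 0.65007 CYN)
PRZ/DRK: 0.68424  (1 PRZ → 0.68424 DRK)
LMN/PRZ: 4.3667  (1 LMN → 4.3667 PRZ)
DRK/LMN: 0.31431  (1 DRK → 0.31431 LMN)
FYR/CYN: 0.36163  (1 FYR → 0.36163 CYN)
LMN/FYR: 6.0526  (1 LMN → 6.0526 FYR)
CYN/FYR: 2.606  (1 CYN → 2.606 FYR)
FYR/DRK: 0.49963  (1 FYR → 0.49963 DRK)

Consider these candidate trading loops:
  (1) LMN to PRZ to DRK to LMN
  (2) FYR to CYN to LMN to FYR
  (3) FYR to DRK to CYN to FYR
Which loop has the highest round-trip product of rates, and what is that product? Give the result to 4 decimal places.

1.0281

(1) 4.3667 × 0.68424 × 0.31431 = 0.93912
(2) 0.36163 × 0.4697 × 6.0526 = 1.02808
(3) 0.49963 × 0.65007 × 2.606 = 0.84641
Highest is cycle (2) at 1.0281 (>1, arbitrage).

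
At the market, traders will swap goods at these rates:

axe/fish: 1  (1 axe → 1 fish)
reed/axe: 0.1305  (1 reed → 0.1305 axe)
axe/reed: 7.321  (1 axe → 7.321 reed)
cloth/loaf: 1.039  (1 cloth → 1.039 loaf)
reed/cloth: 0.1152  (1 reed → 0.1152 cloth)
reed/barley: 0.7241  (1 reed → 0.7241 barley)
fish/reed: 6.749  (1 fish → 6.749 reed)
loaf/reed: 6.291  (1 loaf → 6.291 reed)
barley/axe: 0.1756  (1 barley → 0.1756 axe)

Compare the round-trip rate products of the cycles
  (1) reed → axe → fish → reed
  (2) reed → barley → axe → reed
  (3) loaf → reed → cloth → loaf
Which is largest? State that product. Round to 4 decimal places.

0.9309

(1) 0.1305 × 1 × 6.749 = 0.88074
(2) 0.7241 × 0.1756 × 7.321 = 0.93088
(3) 6.291 × 0.1152 × 1.039 = 0.75299
Highest is cycle (2) at 0.9309 (≤1, no arbitrage).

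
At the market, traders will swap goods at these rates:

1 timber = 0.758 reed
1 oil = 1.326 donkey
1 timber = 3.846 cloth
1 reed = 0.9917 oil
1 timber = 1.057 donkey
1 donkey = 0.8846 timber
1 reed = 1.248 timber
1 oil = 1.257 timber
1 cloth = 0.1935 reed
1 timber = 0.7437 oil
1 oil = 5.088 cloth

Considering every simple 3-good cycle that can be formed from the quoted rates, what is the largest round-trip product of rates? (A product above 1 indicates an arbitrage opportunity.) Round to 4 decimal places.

cloth→reed→oil→cloth: 0.1935 × 0.9917 × 5.088 = 0.97636
timber→reed→oil→timber: 0.758 × 0.9917 × 1.257 = 0.94490
cloth→reed→timber→cloth: 0.1935 × 1.248 × 3.846 = 0.92876
donkey→timber→oil→donkey: 0.8846 × 0.7437 × 1.326 = 0.87234
Maximum is cloth→reed→oil→cloth at 0.9764; no arbitrage — every cycle loses value.

0.9764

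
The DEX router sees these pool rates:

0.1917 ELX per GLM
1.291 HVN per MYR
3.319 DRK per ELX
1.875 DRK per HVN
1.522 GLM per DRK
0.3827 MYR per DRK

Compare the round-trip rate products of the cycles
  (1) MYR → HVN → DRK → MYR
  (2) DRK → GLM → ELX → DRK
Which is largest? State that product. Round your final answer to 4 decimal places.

(1) 1.291 × 1.875 × 0.3827 = 0.92637
(2) 1.522 × 0.1917 × 3.319 = 0.96838
Highest is cycle (2) at 0.9684 (≤1, no arbitrage).

0.9684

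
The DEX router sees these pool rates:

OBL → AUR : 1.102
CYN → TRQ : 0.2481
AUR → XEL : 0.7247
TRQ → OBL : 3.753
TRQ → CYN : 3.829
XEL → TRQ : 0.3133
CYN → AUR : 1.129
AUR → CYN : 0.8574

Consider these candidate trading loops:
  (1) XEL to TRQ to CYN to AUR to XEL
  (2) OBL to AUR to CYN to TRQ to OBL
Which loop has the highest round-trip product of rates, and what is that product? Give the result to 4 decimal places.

0.9815

(1) 0.3133 × 3.829 × 1.129 × 0.7247 = 0.98152
(2) 1.102 × 0.8574 × 0.2481 × 3.753 = 0.87977
Highest is cycle (1) at 0.9815 (≤1, no arbitrage).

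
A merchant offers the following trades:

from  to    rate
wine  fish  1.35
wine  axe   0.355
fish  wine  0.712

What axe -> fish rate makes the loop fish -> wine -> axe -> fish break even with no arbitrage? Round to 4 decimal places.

3.9563

Known legs of the cycle: 0.712 × 0.355 = 0.25276
For no arbitrage the full-cycle product must be 1, so the missing rate is 1 / 0.25276 ≈ 3.956322.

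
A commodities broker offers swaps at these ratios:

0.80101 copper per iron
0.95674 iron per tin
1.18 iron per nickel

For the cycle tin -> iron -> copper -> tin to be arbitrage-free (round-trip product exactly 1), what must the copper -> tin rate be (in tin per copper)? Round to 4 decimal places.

Known legs of the cycle: 0.95674 × 0.80101 = 0.7663583074
For no arbitrage the full-cycle product must be 1, so the missing rate is 1 / 0.7663583074 ≈ 1.304873.

1.3049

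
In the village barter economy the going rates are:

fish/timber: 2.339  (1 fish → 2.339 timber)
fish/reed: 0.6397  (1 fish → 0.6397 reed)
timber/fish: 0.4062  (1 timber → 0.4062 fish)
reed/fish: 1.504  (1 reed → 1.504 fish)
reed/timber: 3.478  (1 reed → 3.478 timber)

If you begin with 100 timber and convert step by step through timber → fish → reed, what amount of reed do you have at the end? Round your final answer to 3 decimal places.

100 timber × 0.4062 = 40.62 fish
40.62 fish × 0.6397 = 25.984614 reed

25.985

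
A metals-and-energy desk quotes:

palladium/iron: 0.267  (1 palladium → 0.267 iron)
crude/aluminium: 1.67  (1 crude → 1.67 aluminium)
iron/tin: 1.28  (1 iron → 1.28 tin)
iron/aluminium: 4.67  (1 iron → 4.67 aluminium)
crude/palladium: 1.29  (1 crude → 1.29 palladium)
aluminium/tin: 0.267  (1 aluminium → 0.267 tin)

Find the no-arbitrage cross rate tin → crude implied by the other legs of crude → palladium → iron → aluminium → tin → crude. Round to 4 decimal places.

2.3285

Known legs of the cycle: 1.29 × 0.267 × 4.67 × 0.267 = 0.4294663227
For no arbitrage the full-cycle product must be 1, so the missing rate is 1 / 0.4294663227 ≈ 2.328471.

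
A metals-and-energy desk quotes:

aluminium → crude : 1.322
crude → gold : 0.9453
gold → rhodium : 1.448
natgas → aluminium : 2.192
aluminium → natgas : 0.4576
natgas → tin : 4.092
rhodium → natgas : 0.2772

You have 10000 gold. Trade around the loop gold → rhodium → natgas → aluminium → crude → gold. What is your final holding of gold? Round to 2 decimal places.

10000 gold × 1.448 = 14480 rhodium
14480 rhodium × 0.2772 = 4013.856 natgas
4013.856 natgas × 2.192 = 8798.372352 aluminium
8798.372352 aluminium × 1.322 = 11631.448249344 crude
11631.448249344 crude × 0.9453 = 10995.2080301048832 gold

10995.21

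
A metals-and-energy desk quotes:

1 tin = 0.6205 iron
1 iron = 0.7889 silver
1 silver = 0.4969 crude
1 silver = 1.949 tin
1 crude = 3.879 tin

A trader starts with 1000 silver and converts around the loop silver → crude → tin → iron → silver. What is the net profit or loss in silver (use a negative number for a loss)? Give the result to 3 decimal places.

-56.477

1000 silver × 0.4969 = 496.9 crude
496.9 crude × 3.879 = 1927.4751 tin
1927.4751 tin × 0.6205 = 1195.99829955 iron
1195.99829955 iron × 0.7889 = 943.523058514995 silver
Net change: 943.523058514995 − 1000 = -56.476941485005 silver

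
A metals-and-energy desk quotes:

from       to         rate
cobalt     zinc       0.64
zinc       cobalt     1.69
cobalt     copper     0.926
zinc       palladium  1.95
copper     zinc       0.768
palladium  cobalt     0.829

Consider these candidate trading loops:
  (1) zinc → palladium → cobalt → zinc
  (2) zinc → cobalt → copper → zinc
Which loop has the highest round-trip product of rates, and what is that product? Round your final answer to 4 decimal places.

1.2019

(1) 1.95 × 0.829 × 0.64 = 1.03459
(2) 1.69 × 0.926 × 0.768 = 1.20187
Highest is cycle (2) at 1.2019 (>1, arbitrage).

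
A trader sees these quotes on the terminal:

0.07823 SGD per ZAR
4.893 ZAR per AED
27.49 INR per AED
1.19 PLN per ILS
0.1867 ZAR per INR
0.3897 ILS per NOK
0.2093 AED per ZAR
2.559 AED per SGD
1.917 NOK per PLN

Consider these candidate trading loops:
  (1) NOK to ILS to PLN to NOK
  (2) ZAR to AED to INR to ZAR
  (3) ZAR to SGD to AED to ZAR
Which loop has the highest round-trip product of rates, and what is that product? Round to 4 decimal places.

1.0742

(1) 0.3897 × 1.19 × 1.917 = 0.88900
(2) 0.2093 × 27.49 × 0.1867 = 1.07421
(3) 0.07823 × 2.559 × 4.893 = 0.97953
Highest is cycle (2) at 1.0742 (>1, arbitrage).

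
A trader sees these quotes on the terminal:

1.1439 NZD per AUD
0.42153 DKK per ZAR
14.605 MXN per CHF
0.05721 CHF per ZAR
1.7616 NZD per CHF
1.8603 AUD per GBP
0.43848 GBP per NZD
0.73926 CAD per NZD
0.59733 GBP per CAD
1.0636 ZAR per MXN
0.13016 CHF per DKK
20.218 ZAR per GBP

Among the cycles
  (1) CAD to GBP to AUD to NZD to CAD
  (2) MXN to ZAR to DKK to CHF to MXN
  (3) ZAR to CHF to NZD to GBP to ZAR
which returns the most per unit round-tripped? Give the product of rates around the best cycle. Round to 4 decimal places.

(1) 0.59733 × 1.8603 × 1.1439 × 0.73926 = 0.93969
(2) 1.0636 × 0.42153 × 0.13016 × 14.605 = 0.85229
(3) 0.05721 × 1.7616 × 0.43848 × 20.218 = 0.89344
Highest is cycle (1) at 0.9397 (≤1, no arbitrage).

0.9397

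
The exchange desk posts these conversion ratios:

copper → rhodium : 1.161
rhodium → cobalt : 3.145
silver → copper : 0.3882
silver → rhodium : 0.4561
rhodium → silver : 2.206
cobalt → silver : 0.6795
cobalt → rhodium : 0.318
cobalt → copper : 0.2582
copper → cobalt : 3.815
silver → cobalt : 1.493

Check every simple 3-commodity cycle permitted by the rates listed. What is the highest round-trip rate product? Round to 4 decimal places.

cobalt→rhodium→silver→cobalt: 0.318 × 2.206 × 1.493 = 1.04735
cobalt→silver→copper→cobalt: 0.6795 × 0.3882 × 3.815 = 1.00633
rhodium→silver→copper→rhodium: 2.206 × 0.3882 × 1.161 = 0.99424
cobalt→silver→rhodium→cobalt: 0.6795 × 0.4561 × 3.145 = 0.97470
cobalt→copper→rhodium→cobalt: 0.2582 × 1.161 × 3.145 = 0.94278
Maximum is cobalt→rhodium→silver→cobalt at 1.0474; arbitrage exists.

1.0474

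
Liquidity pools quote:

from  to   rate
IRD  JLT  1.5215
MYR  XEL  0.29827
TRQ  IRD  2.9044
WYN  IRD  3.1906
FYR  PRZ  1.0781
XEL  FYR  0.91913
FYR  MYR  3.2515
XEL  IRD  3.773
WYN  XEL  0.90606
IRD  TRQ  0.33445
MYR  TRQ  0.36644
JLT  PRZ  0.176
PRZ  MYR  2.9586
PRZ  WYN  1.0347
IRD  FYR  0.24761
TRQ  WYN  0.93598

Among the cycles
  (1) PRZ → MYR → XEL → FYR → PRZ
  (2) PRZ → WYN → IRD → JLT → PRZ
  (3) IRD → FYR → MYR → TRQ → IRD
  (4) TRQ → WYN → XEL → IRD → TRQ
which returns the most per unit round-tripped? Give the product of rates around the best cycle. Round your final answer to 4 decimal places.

(1) 2.9586 × 0.29827 × 0.91913 × 1.0781 = 0.87444
(2) 1.0347 × 3.1906 × 1.5215 × 0.176 = 0.88404
(3) 0.24761 × 3.2515 × 0.36644 × 2.9044 = 0.85686
(4) 0.93598 × 0.90606 × 3.773 × 0.33445 = 1.07014
Highest is cycle (4) at 1.0701 (>1, arbitrage).

1.0701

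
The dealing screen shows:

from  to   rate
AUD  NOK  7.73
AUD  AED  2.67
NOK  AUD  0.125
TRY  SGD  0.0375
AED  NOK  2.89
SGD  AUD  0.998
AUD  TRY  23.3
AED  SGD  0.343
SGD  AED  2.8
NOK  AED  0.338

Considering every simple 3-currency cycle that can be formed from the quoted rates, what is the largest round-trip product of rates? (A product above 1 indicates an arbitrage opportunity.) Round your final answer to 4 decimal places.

0.9645

NOK→AUD→AED→NOK: 0.125 × 2.67 × 2.89 = 0.96454
AED→SGD→AUD→AED: 0.343 × 0.998 × 2.67 = 0.91398
TRY→SGD→AUD→TRY: 0.0375 × 0.998 × 23.3 = 0.87200
Maximum is NOK→AUD→AED→NOK at 0.9645; no arbitrage — every cycle loses value.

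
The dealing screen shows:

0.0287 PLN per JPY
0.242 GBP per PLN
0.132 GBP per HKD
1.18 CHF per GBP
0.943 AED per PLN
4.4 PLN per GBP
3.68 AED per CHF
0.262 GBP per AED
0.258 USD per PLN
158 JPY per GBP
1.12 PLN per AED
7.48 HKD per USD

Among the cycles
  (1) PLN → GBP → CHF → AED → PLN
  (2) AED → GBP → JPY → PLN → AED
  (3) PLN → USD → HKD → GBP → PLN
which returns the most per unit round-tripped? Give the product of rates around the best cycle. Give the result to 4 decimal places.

1.1770

(1) 0.242 × 1.18 × 3.68 × 1.12 = 1.17696
(2) 0.262 × 158 × 0.0287 × 0.943 = 1.12035
(3) 0.258 × 7.48 × 0.132 × 4.4 = 1.12085
Highest is cycle (1) at 1.1770 (>1, arbitrage).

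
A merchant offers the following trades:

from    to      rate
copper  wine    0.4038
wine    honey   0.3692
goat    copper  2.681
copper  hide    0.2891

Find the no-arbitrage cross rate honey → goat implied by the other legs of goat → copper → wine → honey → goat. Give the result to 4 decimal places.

Known legs of the cycle: 2.681 × 0.4038 × 0.3692 = 0.39969141576
For no arbitrage the full-cycle product must be 1, so the missing rate is 1 / 0.39969141576 ≈ 2.501930.

2.5019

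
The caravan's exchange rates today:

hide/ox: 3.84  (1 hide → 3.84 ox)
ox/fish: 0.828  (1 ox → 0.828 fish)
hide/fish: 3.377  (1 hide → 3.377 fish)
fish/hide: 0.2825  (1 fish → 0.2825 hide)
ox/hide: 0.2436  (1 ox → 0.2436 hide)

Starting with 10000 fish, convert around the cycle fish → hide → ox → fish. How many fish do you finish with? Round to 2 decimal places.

8982.14

10000 fish × 0.2825 = 2825 hide
2825 hide × 3.84 = 10848 ox
10848 ox × 0.828 = 8982.144 fish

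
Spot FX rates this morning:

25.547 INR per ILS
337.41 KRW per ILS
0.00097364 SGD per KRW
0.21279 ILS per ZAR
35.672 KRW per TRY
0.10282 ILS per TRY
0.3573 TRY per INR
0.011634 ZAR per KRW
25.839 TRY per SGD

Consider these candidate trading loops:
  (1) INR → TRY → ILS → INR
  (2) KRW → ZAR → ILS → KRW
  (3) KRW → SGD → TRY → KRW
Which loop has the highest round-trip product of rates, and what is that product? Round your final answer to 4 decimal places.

0.9385

(1) 0.3573 × 0.10282 × 25.547 = 0.93854
(2) 0.011634 × 0.21279 × 337.41 = 0.83529
(3) 0.00097364 × 25.839 × 35.672 = 0.89743
Highest is cycle (1) at 0.9385 (≤1, no arbitrage).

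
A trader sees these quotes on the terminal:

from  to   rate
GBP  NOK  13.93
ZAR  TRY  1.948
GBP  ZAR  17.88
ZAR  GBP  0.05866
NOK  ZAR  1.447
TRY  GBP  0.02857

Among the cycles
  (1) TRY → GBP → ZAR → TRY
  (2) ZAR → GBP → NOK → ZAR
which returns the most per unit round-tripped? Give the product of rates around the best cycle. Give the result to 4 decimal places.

(1) 0.02857 × 17.88 × 1.948 = 0.99510
(2) 0.05866 × 13.93 × 1.447 = 1.18239
Highest is cycle (2) at 1.1824 (>1, arbitrage).

1.1824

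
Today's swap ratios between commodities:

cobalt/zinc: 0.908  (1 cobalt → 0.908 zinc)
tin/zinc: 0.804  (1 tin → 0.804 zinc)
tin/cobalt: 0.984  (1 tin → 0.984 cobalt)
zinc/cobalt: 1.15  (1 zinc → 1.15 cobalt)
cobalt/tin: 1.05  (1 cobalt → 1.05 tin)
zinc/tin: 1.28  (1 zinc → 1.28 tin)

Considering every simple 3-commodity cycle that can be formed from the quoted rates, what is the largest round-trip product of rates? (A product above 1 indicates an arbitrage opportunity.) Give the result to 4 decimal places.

cobalt→zinc→tin→cobalt: 0.908 × 1.28 × 0.984 = 1.14364
cobalt→tin→zinc→cobalt: 1.05 × 0.804 × 1.15 = 0.97083
Maximum is cobalt→zinc→tin→cobalt at 1.1436; arbitrage exists.

1.1436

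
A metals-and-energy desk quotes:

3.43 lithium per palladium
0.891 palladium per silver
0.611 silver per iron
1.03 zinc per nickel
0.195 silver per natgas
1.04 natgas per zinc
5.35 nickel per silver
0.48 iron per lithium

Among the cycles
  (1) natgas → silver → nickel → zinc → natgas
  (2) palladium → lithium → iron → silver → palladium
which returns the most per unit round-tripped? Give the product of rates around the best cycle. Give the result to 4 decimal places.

(1) 0.195 × 5.35 × 1.03 × 1.04 = 1.11753
(2) 3.43 × 0.48 × 0.611 × 0.891 = 0.89630
Highest is cycle (1) at 1.1175 (>1, arbitrage).

1.1175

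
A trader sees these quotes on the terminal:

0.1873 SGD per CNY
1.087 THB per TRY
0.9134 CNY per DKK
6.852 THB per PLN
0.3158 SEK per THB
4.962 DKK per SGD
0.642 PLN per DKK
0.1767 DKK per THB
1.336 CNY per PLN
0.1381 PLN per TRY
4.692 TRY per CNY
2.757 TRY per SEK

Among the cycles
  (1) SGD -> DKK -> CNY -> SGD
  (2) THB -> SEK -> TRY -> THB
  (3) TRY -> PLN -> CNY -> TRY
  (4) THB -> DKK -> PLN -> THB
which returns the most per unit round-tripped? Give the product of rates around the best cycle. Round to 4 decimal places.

(1) 4.962 × 0.9134 × 0.1873 = 0.84890
(2) 0.3158 × 2.757 × 1.087 = 0.94641
(3) 0.1381 × 1.336 × 4.692 = 0.86568
(4) 0.1767 × 0.642 × 6.852 = 0.77730
Highest is cycle (2) at 0.9464 (≤1, no arbitrage).

0.9464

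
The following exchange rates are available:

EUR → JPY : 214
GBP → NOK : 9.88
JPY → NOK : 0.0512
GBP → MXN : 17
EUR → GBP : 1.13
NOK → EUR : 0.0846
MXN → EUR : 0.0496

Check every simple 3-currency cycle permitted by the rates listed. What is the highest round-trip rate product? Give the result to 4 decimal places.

0.9528

EUR→GBP→MXN→EUR: 1.13 × 17 × 0.0496 = 0.95282
NOK→EUR→GBP→NOK: 0.0846 × 1.13 × 9.88 = 0.94451
NOK→EUR→JPY→NOK: 0.0846 × 214 × 0.0512 = 0.92695
Maximum is EUR→GBP→MXN→EUR at 0.9528; no arbitrage — every cycle loses value.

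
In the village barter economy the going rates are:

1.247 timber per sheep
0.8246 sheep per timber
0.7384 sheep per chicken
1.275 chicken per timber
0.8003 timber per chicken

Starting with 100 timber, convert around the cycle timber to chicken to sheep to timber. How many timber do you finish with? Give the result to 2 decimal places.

117.40

100 timber × 1.275 = 127.5 chicken
127.5 chicken × 0.7384 = 94.146 sheep
94.146 sheep × 1.247 = 117.400062 timber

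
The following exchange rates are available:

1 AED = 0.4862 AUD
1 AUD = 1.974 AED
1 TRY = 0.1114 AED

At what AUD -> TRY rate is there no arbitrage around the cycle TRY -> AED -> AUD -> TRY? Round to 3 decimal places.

18.463

Known legs of the cycle: 0.1114 × 0.4862 = 0.05416268
For no arbitrage the full-cycle product must be 1, so the missing rate is 1 / 0.05416268 ≈ 18.46290.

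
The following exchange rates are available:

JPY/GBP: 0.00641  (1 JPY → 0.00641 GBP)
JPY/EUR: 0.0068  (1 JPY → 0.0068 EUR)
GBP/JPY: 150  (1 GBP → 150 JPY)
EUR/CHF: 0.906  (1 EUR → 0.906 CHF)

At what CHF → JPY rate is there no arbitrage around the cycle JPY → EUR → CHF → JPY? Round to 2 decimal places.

Known legs of the cycle: 0.0068 × 0.906 = 0.0061608
For no arbitrage the full-cycle product must be 1, so the missing rate is 1 / 0.0061608 ≈ 162.3166.

162.32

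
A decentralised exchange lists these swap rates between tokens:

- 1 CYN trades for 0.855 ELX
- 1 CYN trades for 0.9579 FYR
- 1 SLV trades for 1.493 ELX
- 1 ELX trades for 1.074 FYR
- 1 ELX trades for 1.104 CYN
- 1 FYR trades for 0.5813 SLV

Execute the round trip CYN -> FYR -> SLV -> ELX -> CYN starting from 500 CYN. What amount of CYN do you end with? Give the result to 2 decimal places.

500 CYN × 0.9579 = 478.95 FYR
478.95 FYR × 0.5813 = 278.413635 SLV
278.413635 SLV × 1.493 = 415.671557055 ELX
415.671557055 ELX × 1.104 = 458.90139898872 CYN

458.90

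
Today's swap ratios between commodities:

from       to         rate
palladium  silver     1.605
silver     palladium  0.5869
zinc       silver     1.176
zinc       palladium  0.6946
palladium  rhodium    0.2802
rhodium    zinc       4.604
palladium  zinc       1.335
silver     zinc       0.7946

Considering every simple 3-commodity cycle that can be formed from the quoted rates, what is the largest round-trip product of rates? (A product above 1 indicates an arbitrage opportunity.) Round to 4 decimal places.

0.9214

palladium→zinc→silver→palladium: 1.335 × 1.176 × 0.5869 = 0.92141
palladium→rhodium→zinc→palladium: 0.2802 × 4.604 × 0.6946 = 0.89606
palladium→silver→zinc→palladium: 1.605 × 0.7946 × 0.6946 = 0.88585
Maximum is palladium→zinc→silver→palladium at 0.9214; no arbitrage — every cycle loses value.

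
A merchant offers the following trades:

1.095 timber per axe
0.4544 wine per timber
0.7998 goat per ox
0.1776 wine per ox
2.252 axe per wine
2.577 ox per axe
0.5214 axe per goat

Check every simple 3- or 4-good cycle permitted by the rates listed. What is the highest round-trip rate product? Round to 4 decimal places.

1.1205

wine→axe→timber→wine: 2.252 × 1.095 × 0.4544 = 1.12052
axe→ox→goat→axe: 2.577 × 0.7998 × 0.5214 = 1.07465
wine→axe→ox→wine: 2.252 × 2.577 × 0.1776 = 1.03068
Maximum is wine→axe→timber→wine at 1.1205; arbitrage exists.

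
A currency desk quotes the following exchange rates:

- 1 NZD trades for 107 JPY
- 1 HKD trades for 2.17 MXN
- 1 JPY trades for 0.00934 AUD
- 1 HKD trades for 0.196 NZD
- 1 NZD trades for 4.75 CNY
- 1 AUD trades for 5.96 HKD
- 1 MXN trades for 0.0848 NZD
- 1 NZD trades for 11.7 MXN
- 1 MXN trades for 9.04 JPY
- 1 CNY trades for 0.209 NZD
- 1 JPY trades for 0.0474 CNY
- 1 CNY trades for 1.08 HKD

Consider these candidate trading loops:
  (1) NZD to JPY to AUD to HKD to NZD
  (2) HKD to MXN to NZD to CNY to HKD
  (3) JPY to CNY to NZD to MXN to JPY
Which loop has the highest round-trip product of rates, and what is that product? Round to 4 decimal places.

1.1674

(1) 107 × 0.00934 × 5.96 × 0.196 = 1.16744
(2) 2.17 × 0.0848 × 4.75 × 1.08 = 0.94400
(3) 0.0474 × 0.209 × 11.7 × 9.04 = 1.04780
Highest is cycle (1) at 1.1674 (>1, arbitrage).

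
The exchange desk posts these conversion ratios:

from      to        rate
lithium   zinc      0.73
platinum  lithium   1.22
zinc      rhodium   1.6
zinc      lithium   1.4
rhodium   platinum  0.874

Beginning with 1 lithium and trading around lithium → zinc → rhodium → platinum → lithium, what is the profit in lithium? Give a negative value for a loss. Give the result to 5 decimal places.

1 lithium × 0.73 = 0.73 zinc
0.73 zinc × 1.6 = 1.168 rhodium
1.168 rhodium × 0.874 = 1.020832 platinum
1.020832 platinum × 1.22 = 1.24541504 lithium
Net change: 1.24541504 − 1 = 0.24541504 lithium

0.24542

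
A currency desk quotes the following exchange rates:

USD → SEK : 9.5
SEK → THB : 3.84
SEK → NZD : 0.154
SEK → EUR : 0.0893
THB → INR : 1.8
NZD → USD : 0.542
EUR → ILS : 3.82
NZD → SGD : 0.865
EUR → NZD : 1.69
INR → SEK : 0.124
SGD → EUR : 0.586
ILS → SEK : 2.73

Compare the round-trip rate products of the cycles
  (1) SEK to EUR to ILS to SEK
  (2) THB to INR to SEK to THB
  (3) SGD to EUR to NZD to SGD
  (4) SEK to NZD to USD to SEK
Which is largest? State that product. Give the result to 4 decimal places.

0.9313

(1) 0.0893 × 3.82 × 2.73 = 0.93127
(2) 1.8 × 0.124 × 3.84 = 0.85709
(3) 0.586 × 1.69 × 0.865 = 0.85664
(4) 0.154 × 0.542 × 9.5 = 0.79295
Highest is cycle (1) at 0.9313 (≤1, no arbitrage).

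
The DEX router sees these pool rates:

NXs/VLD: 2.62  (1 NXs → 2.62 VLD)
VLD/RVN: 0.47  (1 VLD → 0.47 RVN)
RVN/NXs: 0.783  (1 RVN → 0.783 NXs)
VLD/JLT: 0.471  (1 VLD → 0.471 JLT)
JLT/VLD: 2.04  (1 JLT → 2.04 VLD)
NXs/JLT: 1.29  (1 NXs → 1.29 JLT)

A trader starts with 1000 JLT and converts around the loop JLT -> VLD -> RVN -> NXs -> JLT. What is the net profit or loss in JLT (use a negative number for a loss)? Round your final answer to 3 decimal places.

1000 JLT × 2.04 = 2040 VLD
2040 VLD × 0.47 = 958.8 RVN
958.8 RVN × 0.783 = 750.7404 NXs
750.7404 NXs × 1.29 = 968.455116 JLT
Net change: 968.455116 − 1000 = -31.544884 JLT

-31.545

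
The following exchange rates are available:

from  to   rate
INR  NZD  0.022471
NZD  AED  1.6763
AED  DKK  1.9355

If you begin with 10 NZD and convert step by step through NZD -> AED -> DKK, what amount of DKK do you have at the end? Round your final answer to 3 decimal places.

32.445

10 NZD × 1.6763 = 16.763 AED
16.763 AED × 1.9355 = 32.4447865 DKK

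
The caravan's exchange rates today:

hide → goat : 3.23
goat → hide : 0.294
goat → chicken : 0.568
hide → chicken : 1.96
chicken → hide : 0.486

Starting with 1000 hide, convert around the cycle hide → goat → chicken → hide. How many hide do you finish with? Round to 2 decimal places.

891.64

1000 hide × 3.23 = 3230 goat
3230 goat × 0.568 = 1834.64 chicken
1834.64 chicken × 0.486 = 891.63504 hide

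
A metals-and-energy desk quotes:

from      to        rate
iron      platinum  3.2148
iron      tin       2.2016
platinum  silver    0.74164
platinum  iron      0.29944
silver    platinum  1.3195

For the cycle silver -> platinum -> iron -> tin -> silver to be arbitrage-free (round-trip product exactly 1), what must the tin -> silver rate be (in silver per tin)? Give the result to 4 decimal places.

1.1496

Known legs of the cycle: 1.3195 × 0.29944 × 2.2016 = 0.869876553728
For no arbitrage the full-cycle product must be 1, so the missing rate is 1 / 0.869876553728 ≈ 1.149588.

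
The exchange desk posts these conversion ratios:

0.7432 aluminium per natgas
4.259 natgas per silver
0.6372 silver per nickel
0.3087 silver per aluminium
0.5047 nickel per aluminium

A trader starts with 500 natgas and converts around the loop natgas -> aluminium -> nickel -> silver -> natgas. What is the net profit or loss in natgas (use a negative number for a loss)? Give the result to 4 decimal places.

500 natgas × 0.7432 = 371.6 aluminium
371.6 aluminium × 0.5047 = 187.54652 nickel
187.54652 nickel × 0.6372 = 119.504642544 silver
119.504642544 silver × 4.259 = 508.970272594896 natgas
Net change: 508.970272594896 − 500 = 8.970272594896 natgas

8.9703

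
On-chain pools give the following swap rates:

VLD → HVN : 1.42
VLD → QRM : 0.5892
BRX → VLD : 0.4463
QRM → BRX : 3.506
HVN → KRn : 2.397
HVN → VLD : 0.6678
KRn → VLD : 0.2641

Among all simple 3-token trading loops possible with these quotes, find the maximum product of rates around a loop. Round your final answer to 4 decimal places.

VLD→QRM→BRX→VLD: 0.5892 × 3.506 × 0.4463 = 0.92194
KRn→VLD→HVN→KRn: 0.2641 × 1.42 × 2.397 = 0.89893
Maximum is VLD→QRM→BRX→VLD at 0.9219; no arbitrage — every cycle loses value.

0.9219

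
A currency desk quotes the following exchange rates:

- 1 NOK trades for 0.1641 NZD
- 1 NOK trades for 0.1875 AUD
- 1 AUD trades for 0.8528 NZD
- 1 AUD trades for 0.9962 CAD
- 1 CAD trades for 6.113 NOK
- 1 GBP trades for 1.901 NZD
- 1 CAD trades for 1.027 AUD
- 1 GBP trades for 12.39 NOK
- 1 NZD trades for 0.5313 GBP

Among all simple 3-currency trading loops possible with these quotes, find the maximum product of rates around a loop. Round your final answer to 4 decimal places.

AUD→CAD→NOK→AUD: 0.9962 × 6.113 × 0.1875 = 1.14183
GBP→NOK→NZD→GBP: 12.39 × 0.1641 × 0.5313 = 1.08024
Maximum is AUD→CAD→NOK→AUD at 1.1418; arbitrage exists.

1.1418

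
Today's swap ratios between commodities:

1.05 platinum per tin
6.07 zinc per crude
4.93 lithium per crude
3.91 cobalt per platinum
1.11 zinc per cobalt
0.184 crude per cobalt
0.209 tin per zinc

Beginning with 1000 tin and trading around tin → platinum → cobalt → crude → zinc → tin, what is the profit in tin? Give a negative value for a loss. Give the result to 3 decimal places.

-41.662

1000 tin × 1.05 = 1050 platinum
1050 platinum × 3.91 = 4105.5 cobalt
4105.5 cobalt × 0.184 = 755.412 crude
755.412 crude × 6.07 = 4585.35084 zinc
4585.35084 zinc × 0.209 = 958.33832556 tin
Net change: 958.33832556 − 1000 = -41.66167444 tin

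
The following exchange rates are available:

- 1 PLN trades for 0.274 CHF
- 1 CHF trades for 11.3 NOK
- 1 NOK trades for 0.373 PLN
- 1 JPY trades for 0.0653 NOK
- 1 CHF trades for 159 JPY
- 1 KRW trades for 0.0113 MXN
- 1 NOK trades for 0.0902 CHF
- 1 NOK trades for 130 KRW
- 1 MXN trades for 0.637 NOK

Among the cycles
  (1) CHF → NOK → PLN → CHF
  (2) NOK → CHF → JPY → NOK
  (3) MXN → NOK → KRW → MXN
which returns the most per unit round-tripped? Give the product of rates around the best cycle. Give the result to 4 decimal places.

1.1549

(1) 11.3 × 0.373 × 0.274 = 1.15488
(2) 0.0902 × 159 × 0.0653 = 0.93652
(3) 0.637 × 130 × 0.0113 = 0.93575
Highest is cycle (1) at 1.1549 (>1, arbitrage).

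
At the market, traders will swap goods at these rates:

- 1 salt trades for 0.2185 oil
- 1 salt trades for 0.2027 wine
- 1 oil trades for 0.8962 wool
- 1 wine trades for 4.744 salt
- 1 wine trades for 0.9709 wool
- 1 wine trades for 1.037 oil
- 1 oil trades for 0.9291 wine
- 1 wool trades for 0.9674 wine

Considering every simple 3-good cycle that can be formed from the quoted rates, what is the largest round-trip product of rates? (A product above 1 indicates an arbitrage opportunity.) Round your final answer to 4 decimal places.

0.9631

wine→salt→oil→wine: 4.744 × 0.2185 × 0.9291 = 0.96307
wine→oil→wool→wine: 1.037 × 0.8962 × 0.9674 = 0.89906
Maximum is wine→salt→oil→wine at 0.9631; no arbitrage — every cycle loses value.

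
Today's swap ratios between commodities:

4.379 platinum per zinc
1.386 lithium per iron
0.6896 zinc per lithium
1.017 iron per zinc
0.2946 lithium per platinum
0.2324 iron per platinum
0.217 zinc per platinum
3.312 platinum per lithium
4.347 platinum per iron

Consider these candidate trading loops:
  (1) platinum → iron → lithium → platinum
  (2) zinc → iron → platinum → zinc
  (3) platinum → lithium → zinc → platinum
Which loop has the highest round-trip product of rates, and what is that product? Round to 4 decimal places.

1.0668

(1) 0.2324 × 1.386 × 3.312 = 1.06682
(2) 1.017 × 4.347 × 0.217 = 0.95934
(3) 0.2946 × 0.6896 × 4.379 = 0.88962
Highest is cycle (1) at 1.0668 (>1, arbitrage).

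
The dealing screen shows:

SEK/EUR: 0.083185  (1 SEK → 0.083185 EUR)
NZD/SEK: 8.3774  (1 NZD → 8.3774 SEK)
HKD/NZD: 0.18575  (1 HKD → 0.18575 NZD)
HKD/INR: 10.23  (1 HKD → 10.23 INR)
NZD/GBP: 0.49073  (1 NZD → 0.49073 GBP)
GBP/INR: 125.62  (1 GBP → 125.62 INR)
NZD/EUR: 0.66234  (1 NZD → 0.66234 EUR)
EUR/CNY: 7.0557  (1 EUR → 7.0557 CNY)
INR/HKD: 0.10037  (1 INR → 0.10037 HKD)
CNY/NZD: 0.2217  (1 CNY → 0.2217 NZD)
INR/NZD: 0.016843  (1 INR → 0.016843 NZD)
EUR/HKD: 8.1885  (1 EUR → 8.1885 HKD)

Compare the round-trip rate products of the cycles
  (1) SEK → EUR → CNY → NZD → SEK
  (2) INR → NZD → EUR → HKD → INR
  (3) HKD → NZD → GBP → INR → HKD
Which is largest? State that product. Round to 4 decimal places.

(1) 0.083185 × 7.0557 × 0.2217 × 8.3774 = 1.09008
(2) 0.016843 × 0.66234 × 8.1885 × 10.23 = 0.93450
(3) 0.18575 × 0.49073 × 125.62 × 0.10037 = 1.14930
Highest is cycle (3) at 1.1493 (>1, arbitrage).

1.1493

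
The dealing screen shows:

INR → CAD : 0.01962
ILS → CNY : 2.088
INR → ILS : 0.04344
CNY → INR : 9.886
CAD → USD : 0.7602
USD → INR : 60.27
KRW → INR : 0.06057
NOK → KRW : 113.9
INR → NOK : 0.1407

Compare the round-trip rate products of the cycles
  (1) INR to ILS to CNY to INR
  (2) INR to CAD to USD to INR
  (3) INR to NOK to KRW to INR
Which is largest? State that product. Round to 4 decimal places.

0.9707

(1) 0.04344 × 2.088 × 9.886 = 0.89669
(2) 0.01962 × 0.7602 × 60.27 = 0.89893
(3) 0.1407 × 113.9 × 0.06057 = 0.97068
Highest is cycle (3) at 0.9707 (≤1, no arbitrage).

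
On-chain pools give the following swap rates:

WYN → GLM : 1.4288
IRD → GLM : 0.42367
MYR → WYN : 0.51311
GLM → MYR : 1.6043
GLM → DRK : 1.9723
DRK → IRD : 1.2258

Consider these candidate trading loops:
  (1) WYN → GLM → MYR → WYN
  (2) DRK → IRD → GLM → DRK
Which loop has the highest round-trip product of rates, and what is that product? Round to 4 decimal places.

(1) 1.4288 × 1.6043 × 0.51311 = 1.17616
(2) 1.2258 × 0.42367 × 1.9723 = 1.02428
Highest is cycle (1) at 1.1762 (>1, arbitrage).

1.1762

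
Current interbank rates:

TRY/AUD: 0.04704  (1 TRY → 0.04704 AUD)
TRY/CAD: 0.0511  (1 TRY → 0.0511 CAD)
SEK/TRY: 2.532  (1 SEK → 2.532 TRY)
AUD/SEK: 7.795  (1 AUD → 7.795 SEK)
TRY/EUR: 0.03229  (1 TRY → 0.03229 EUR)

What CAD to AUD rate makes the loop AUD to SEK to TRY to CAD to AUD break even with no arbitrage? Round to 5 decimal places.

0.99151

Known legs of the cycle: 7.795 × 2.532 × 0.0511 = 1.008557634
For no arbitrage the full-cycle product must be 1, so the missing rate is 1 / 1.008557634 ≈ 0.9915150.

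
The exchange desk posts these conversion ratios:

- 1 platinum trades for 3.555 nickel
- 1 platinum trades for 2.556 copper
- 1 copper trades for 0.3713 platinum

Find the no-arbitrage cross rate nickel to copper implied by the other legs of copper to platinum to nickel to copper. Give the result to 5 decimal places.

Known legs of the cycle: 0.3713 × 3.555 = 1.3199715
For no arbitrage the full-cycle product must be 1, so the missing rate is 1 / 1.3199715 ≈ 0.7575921.

0.75759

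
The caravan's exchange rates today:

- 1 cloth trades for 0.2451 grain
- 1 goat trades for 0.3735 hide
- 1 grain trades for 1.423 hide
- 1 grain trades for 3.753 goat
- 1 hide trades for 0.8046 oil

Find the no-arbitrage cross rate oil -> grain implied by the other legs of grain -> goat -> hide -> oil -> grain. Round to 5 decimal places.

0.88665

Known legs of the cycle: 3.753 × 0.3735 × 0.8046 = 1.1278444293
For no arbitrage the full-cycle product must be 1, so the missing rate is 1 / 1.1278444293 ≈ 0.8866471.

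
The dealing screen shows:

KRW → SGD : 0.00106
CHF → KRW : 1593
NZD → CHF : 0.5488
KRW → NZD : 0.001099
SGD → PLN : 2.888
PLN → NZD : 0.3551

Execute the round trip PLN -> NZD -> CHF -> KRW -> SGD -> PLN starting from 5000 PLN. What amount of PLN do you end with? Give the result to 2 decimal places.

4751.75

5000 PLN × 0.3551 = 1775.5 NZD
1775.5 NZD × 0.5488 = 974.3944 CHF
974.3944 CHF × 1593 = 1552210.2792 KRW
1552210.2792 KRW × 0.00106 = 1645.342895952 SGD
1645.342895952 SGD × 2.888 = 4751.750283509376 PLN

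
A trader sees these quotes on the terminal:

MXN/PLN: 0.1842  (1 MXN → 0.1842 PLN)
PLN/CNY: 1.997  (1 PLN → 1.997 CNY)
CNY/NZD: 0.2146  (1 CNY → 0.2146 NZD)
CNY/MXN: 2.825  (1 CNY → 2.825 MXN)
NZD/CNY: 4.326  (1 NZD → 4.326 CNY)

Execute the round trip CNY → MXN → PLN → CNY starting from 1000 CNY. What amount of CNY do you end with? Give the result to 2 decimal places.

1039.17

1000 CNY × 2.825 = 2825 MXN
2825 MXN × 0.1842 = 520.365 PLN
520.365 PLN × 1.997 = 1039.168905 CNY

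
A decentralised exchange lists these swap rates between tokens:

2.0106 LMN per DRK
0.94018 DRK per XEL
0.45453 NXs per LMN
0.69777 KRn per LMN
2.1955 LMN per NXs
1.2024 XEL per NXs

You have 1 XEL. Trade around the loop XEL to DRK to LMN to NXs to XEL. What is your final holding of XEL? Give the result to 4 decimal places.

1 XEL × 0.94018 = 0.94018 DRK
0.94018 DRK × 2.0106 = 1.890325908 LMN
1.890325908 LMN × 0.45453 = 0.85920983496324 NXs
0.85920983496324 NXs × 1.2024 = 1.033113905559799776 XEL

1.0331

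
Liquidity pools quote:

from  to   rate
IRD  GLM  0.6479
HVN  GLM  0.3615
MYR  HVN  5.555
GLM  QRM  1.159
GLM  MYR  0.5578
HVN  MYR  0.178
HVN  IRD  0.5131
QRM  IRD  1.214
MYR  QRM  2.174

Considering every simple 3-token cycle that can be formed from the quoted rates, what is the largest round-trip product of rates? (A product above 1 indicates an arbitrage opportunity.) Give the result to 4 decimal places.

MYR→HVN→GLM→MYR: 5.555 × 0.3615 × 0.5578 = 1.12014
IRD→GLM→QRM→IRD: 0.6479 × 1.159 × 1.214 = 0.91161
Maximum is MYR→HVN→GLM→MYR at 1.1201; arbitrage exists.

1.1201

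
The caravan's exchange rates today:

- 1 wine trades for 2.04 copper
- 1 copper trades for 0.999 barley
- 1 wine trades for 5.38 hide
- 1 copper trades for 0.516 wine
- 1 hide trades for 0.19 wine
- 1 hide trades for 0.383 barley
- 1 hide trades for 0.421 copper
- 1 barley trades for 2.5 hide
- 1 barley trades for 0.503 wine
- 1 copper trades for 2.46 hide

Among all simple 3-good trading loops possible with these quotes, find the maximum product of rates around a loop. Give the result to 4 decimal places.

1.1687

copper→wine→hide→copper: 0.516 × 5.38 × 0.421 = 1.16873
barley→hide→copper→barley: 2.5 × 0.421 × 0.999 = 1.05145
barley→wine→hide→barley: 0.503 × 5.38 × 0.383 = 1.03645
barley→wine→copper→barley: 0.503 × 2.04 × 0.999 = 1.02509
copper→hide→wine→copper: 2.46 × 0.19 × 2.04 = 0.95350
Maximum is copper→wine→hide→copper at 1.1687; arbitrage exists.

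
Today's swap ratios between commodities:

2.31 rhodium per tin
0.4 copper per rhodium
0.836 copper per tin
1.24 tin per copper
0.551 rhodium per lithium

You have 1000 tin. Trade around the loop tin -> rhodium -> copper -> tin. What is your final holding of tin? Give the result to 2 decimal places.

1000 tin × 2.31 = 2310 rhodium
2310 rhodium × 0.4 = 924 copper
924 copper × 1.24 = 1145.76 tin

1145.76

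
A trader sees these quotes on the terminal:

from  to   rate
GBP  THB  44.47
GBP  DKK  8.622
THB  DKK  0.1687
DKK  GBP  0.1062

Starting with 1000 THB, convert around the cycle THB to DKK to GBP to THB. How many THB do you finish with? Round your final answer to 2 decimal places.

1000 THB × 0.1687 = 168.7 DKK
168.7 DKK × 0.1062 = 17.91594 GBP
17.91594 GBP × 44.47 = 796.7218518 THB

796.72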